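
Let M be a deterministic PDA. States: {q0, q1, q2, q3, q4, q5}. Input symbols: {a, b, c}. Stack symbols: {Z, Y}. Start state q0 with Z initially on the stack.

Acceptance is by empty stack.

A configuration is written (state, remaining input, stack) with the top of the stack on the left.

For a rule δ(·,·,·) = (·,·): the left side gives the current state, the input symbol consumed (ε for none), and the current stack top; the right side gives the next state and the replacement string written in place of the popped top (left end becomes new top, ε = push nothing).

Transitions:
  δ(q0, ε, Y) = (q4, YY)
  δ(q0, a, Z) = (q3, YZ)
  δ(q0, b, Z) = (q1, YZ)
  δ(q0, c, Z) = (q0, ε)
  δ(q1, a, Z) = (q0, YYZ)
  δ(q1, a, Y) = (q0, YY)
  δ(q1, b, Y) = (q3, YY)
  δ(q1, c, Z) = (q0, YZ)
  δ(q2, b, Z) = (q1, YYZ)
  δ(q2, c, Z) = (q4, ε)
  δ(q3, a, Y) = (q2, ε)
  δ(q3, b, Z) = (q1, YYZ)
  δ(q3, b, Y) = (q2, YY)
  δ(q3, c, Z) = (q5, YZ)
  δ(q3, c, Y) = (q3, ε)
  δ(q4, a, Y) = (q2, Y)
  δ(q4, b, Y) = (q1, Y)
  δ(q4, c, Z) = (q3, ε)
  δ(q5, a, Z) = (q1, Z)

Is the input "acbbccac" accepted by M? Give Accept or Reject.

(q0, acbbccac, Z) ⊢ (q3, cbbccac, YZ) ⊢ (q3, bbccac, Z) ⊢ (q1, bccac, YYZ) ⊢ (q3, ccac, YYYZ) ⊢ (q3, cac, YYZ) ⊢ (q3, ac, YZ) ⊢ (q2, c, Z) ⊢ (q4, ε, ε)
All input consumed and the stack is empty.

Accept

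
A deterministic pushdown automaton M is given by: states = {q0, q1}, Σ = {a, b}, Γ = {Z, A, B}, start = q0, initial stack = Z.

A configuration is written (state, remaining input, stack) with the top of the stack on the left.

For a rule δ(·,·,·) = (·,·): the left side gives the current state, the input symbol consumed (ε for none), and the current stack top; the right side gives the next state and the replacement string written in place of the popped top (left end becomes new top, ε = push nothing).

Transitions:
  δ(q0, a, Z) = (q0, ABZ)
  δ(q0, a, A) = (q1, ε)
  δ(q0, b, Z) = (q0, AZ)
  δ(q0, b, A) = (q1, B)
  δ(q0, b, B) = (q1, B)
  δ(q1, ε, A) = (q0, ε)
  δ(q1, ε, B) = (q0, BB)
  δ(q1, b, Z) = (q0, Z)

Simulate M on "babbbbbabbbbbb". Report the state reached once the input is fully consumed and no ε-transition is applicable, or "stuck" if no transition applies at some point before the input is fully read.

(q0, babbbbbabbbbbb, Z)
  read b, top Z: go to q0, push AZ → (q0, abbbbbabbbbbb, AZ)
  read a, top A: go to q1, push ε → (q1, bbbbbabbbbbb, Z)
  read b, top Z: go to q0, push Z → (q0, bbbbabbbbbb, Z)
  read b, top Z: go to q0, push AZ → (q0, bbbabbbbbb, AZ)
  read b, top A: go to q1, push B → (q1, bbabbbbbb, BZ)
  ε-move, top B: go to q0, push BB → (q0, bbabbbbbb, BBZ)
  read b, top B: go to q1, push B → (q1, babbbbbb, BBZ)
  ε-move, top B: go to q0, push BB → (q0, babbbbbb, BBBZ)
  read b, top B: go to q1, push B → (q1, abbbbbb, BBBZ)
  ε-move, top B: go to q0, push BB → (q0, abbbbbb, BBBBZ)
No transition for (q0, a, top B); M blocks with input abbbbbb remaining.

stuck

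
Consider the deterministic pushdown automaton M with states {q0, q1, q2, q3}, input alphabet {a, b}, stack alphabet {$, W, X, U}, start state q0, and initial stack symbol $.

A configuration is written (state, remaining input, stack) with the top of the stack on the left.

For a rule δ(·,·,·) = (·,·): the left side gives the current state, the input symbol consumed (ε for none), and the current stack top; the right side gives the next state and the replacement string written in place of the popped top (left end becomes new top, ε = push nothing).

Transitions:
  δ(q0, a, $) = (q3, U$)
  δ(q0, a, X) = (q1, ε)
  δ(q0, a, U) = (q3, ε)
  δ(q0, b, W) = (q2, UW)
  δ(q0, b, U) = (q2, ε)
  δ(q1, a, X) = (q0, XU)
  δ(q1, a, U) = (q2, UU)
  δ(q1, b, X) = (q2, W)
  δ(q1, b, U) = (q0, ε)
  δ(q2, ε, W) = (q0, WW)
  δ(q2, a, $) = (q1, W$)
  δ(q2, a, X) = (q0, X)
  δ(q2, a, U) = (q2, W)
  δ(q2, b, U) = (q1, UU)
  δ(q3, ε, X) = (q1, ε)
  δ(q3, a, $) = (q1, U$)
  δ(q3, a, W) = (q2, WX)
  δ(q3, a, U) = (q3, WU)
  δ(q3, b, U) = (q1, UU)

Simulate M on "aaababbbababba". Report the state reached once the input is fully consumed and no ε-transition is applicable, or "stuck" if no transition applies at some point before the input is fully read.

(q0, aaababbbababba, $) ⊢ (q3, aababbbababba, U$) ⊢ (q3, ababbbababba, WU$) ⊢ (q2, babbbababba, WXU$) ⊢ (q0, babbbababba, WWXU$) ⊢ (q2, abbbababba, UWWXU$) ⊢ (q2, bbbababba, WWWXU$) ⊢ (q0, bbbababba, WWWWXU$) ⊢ (q2, bbababba, UWWWWXU$) ⊢ (q1, bababba, UUWWWWXU$) ⊢ (q0, ababba, UWWWWXU$) ⊢ (q3, babba, WWWWXU$)
No transition for (q3, b, top W); M blocks with input babba remaining.

stuck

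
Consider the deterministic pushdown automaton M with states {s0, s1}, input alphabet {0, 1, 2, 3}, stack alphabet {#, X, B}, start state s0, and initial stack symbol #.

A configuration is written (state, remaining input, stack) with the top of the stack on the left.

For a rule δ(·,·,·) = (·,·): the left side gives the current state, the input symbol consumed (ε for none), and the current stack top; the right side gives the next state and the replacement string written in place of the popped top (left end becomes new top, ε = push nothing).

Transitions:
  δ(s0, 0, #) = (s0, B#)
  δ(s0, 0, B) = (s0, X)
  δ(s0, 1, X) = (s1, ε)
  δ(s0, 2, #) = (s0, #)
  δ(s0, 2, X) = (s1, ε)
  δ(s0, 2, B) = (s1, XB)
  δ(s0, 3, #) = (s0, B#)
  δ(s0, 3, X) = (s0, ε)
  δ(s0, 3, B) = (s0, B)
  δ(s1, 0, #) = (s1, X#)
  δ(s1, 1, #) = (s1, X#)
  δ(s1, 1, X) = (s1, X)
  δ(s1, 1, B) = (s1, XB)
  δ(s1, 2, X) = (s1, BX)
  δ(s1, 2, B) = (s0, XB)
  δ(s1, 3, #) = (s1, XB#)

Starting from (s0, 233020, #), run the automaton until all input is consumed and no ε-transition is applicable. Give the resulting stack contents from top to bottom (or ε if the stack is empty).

X#

(s0, 233020, #)
  read 2, top #: go to s0, push # → (s0, 33020, #)
  read 3, top #: go to s0, push B# → (s0, 3020, B#)
  read 3, top B: go to s0, push B → (s0, 020, B#)
  read 0, top B: go to s0, push X → (s0, 20, X#)
  read 2, top X: go to s1, push ε → (s1, 0, #)
  read 0, top #: go to s1, push X# → (s1, ε, X#)
All input consumed in state s1 with stack X#.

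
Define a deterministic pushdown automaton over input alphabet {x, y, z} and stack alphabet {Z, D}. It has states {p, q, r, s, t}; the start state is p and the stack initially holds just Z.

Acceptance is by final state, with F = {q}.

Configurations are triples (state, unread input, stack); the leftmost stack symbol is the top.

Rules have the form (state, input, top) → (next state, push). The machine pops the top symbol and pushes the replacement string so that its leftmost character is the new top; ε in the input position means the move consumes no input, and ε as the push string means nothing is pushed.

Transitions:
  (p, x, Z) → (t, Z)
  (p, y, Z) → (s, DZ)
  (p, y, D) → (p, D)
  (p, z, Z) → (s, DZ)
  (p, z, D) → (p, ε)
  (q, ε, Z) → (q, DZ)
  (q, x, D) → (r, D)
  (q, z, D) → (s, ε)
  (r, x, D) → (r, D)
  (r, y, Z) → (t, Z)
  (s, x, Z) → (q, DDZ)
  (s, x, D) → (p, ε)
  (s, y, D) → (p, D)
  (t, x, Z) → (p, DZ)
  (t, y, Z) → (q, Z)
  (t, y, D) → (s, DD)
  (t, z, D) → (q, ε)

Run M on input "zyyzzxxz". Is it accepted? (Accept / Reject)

(p, zyyzzxxz, Z)
  read z, top Z: go to s, push DZ → (s, yyzzxxz, DZ)
  read y, top D: go to p, push D → (p, yzzxxz, DZ)
  read y, top D: go to p, push D → (p, zzxxz, DZ)
  read z, top D: go to p, push ε → (p, zxxz, Z)
  read z, top Z: go to s, push DZ → (s, xxz, DZ)
  read x, top D: go to p, push ε → (p, xz, Z)
  read x, top Z: go to t, push Z → (t, z, Z)
No transition applies at (t, z, Z); input not fully consumed.

Reject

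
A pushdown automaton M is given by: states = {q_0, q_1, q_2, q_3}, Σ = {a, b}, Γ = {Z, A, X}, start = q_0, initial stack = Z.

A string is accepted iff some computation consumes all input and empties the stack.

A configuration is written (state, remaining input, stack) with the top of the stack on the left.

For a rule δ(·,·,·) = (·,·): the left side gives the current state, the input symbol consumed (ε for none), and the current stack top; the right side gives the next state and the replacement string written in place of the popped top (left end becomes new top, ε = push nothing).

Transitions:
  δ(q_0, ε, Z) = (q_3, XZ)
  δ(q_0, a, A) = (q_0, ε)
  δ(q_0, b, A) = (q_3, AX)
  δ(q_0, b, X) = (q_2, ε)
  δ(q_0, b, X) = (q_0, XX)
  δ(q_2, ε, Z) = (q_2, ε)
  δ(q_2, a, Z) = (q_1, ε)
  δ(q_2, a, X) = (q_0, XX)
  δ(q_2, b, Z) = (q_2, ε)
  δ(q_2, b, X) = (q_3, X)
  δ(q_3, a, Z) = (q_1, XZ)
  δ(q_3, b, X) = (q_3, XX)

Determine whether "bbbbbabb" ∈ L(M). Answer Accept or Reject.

No computation consumes all input and empties the stack.

Reject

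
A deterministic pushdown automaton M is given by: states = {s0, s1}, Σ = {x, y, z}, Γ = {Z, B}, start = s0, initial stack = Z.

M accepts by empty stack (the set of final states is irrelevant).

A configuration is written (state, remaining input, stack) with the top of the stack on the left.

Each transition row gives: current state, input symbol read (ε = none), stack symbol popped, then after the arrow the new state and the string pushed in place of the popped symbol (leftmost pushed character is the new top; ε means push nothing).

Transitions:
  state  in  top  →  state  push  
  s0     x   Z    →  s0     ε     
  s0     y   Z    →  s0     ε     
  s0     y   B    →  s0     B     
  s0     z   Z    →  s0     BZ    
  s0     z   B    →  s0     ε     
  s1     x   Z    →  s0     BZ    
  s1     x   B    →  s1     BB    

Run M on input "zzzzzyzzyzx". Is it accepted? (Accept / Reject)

(s0, zzzzzyzzyzx, Z) ⊢ (s0, zzzzyzzyzx, BZ) ⊢ (s0, zzzyzzyzx, Z) ⊢ (s0, zzyzzyzx, BZ) ⊢ (s0, zyzzyzx, Z) ⊢ (s0, yzzyzx, BZ) ⊢ (s0, zzyzx, BZ) ⊢ (s0, zyzx, Z) ⊢ (s0, yzx, BZ) ⊢ (s0, zx, BZ) ⊢ (s0, x, Z) ⊢ (s0, ε, ε)
All input consumed and the stack is empty.

Accept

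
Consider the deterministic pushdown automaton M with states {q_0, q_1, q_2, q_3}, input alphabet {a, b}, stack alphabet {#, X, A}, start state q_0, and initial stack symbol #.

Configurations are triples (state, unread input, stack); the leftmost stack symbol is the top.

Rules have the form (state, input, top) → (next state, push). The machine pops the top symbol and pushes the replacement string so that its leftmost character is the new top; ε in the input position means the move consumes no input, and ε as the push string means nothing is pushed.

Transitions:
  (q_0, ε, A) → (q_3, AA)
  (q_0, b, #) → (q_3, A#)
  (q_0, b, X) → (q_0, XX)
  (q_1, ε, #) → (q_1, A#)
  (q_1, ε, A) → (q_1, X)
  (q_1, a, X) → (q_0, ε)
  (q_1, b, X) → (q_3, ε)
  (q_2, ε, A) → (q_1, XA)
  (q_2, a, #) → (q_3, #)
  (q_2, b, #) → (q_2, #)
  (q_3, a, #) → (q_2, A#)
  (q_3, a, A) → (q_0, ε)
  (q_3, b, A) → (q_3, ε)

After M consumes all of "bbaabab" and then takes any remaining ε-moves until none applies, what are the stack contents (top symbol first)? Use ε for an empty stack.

A#

(q_0, bbaabab, #)
  read b, top #: go to q_3, push A# → (q_3, baabab, A#)
  read b, top A: go to q_3, push ε → (q_3, aabab, #)
  read a, top #: go to q_2, push A# → (q_2, abab, A#)
  ε-move, top A: go to q_1, push XA → (q_1, abab, XA#)
  read a, top X: go to q_0, push ε → (q_0, bab, A#)
  ε-move, top A: go to q_3, push AA → (q_3, bab, AA#)
  read b, top A: go to q_3, push ε → (q_3, ab, A#)
  read a, top A: go to q_0, push ε → (q_0, b, #)
  read b, top #: go to q_3, push A# → (q_3, ε, A#)
All input consumed in state q_3 with stack A#.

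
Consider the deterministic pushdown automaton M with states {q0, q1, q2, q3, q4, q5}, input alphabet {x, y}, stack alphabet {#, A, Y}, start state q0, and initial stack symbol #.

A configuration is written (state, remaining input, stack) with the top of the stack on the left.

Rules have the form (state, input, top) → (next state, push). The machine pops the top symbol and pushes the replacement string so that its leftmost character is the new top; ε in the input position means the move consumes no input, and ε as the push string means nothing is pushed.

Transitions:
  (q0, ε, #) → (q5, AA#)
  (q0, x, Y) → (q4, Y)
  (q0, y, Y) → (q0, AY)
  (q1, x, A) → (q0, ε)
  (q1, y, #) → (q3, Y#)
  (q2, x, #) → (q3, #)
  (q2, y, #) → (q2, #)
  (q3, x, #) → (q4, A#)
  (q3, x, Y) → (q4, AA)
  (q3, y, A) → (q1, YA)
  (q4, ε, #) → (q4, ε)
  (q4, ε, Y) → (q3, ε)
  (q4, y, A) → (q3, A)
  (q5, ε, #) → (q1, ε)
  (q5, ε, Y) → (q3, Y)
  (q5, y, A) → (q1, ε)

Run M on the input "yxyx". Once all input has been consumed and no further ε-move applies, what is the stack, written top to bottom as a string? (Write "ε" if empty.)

(q0, yxyx, #)
  ε-move, top #: go to q5, push AA# → (q5, yxyx, AA#)
  read y, top A: go to q1, push ε → (q1, xyx, A#)
  read x, top A: go to q0, push ε → (q0, yx, #)
  ε-move, top #: go to q5, push AA# → (q5, yx, AA#)
  read y, top A: go to q1, push ε → (q1, x, A#)
  read x, top A: go to q0, push ε → (q0, ε, #)
  ε-move, top #: go to q5, push AA# → (q5, ε, AA#)
All input consumed in state q5 with stack AA#.

AA#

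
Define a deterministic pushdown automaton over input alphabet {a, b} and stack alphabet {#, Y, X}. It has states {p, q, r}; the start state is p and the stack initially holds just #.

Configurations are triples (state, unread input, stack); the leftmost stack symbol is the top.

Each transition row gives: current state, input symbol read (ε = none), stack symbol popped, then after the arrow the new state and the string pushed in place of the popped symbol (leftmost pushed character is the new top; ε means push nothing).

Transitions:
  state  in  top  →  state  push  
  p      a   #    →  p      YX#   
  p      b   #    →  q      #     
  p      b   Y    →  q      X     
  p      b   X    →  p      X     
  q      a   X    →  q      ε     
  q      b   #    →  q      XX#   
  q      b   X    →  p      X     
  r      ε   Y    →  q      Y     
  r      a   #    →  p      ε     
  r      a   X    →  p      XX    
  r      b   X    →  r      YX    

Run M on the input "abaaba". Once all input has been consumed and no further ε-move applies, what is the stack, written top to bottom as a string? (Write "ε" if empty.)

(p, abaaba, #) ⊢ (p, baaba, YX#) ⊢ (q, aaba, XX#) ⊢ (q, aba, X#) ⊢ (q, ba, #) ⊢ (q, a, XX#) ⊢ (q, ε, X#)
All input consumed in state q with stack X#.

X#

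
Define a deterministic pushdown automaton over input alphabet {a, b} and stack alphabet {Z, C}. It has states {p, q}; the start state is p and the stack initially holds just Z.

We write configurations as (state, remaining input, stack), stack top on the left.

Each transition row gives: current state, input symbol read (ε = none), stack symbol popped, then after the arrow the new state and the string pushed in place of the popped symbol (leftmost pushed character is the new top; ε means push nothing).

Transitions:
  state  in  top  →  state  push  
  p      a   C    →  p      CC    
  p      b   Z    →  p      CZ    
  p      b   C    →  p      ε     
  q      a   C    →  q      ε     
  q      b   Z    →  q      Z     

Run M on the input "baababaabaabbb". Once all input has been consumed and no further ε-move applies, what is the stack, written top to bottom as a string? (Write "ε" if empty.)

CCZ

(p, baababaabaabbb, Z) ⊢ (p, aababaabaabbb, CZ) ⊢ (p, ababaabaabbb, CCZ) ⊢ (p, babaabaabbb, CCCZ) ⊢ (p, abaabaabbb, CCZ) ⊢ (p, baabaabbb, CCCZ) ⊢ (p, aabaabbb, CCZ) ⊢ (p, abaabbb, CCCZ) ⊢ (p, baabbb, CCCCZ) ⊢ (p, aabbb, CCCZ) ⊢ (p, abbb, CCCCZ) ⊢ (p, bbb, CCCCCZ) ⊢ (p, bb, CCCCZ) ⊢ (p, b, CCCZ) ⊢ (p, ε, CCZ)
All input consumed in state p with stack CCZ.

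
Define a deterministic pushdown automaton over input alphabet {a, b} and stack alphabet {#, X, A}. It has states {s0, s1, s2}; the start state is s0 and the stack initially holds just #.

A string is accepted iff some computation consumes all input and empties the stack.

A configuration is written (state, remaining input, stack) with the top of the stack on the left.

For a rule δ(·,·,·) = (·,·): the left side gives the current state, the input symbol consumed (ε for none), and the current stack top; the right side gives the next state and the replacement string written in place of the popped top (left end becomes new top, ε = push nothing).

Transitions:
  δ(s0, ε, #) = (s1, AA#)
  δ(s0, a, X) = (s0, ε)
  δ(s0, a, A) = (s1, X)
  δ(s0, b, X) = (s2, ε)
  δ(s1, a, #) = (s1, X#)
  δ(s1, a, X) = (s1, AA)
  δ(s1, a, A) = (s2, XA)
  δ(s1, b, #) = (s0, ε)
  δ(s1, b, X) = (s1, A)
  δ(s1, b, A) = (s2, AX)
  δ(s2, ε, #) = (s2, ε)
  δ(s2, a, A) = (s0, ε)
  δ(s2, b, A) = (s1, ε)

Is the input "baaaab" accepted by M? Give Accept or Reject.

(s0, baaaab, #) ⊢ (s1, baaaab, AA#) ⊢ (s2, aaaab, AXA#) ⊢ (s0, aaab, XA#) ⊢ (s0, aab, A#) ⊢ (s1, ab, X#) ⊢ (s1, b, AA#) ⊢ (s2, ε, AXA#)
All input consumed; stack is AXA#, not empty, and no further ε-move applies.

Reject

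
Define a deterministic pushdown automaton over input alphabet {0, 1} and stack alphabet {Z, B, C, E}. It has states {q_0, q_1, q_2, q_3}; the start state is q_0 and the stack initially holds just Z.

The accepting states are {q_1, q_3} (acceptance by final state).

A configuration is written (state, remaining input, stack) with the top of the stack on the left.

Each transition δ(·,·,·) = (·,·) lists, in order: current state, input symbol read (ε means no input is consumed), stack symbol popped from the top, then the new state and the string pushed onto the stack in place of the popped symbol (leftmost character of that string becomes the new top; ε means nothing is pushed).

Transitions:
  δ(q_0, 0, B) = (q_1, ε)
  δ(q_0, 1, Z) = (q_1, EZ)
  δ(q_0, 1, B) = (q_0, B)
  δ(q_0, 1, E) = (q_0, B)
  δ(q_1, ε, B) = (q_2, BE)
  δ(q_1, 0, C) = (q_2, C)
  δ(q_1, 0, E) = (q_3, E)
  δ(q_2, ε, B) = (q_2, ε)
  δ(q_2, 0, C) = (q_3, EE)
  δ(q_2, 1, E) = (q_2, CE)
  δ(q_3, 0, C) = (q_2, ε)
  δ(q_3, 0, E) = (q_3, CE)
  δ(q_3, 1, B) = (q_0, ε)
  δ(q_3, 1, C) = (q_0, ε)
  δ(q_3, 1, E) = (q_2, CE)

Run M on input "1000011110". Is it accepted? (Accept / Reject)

(q_0, 1000011110, Z)
  read 1, top Z: go to q_1, push EZ → (q_1, 000011110, EZ)
  read 0, top E: go to q_3, push E → (q_3, 00011110, EZ)
  read 0, top E: go to q_3, push CE → (q_3, 0011110, CEZ)
  read 0, top C: go to q_2, push ε → (q_2, 011110, EZ)
No transition applies at (q_2, 011110, EZ); input not fully consumed.

Reject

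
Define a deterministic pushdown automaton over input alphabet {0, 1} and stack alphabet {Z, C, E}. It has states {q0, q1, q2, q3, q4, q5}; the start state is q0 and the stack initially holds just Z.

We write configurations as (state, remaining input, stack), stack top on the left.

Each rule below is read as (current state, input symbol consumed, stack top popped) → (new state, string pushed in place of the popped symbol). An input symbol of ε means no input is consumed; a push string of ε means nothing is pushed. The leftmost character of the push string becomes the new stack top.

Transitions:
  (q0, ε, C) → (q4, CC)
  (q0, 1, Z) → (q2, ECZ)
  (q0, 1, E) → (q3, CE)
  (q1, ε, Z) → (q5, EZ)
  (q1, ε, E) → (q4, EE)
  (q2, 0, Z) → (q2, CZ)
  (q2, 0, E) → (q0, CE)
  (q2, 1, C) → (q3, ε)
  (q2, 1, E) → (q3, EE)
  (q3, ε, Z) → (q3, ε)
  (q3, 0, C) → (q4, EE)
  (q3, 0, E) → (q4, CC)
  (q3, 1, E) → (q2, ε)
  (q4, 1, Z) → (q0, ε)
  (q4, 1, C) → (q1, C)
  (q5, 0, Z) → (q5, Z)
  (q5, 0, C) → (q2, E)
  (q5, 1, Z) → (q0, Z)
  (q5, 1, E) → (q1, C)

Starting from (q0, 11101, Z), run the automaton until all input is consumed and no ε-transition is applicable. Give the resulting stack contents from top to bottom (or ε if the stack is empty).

CCECZ

(q0, 11101, Z)
  read 1, top Z: go to q2, push ECZ → (q2, 1101, ECZ)
  read 1, top E: go to q3, push EE → (q3, 101, EECZ)
  read 1, top E: go to q2, push ε → (q2, 01, ECZ)
  read 0, top E: go to q0, push CE → (q0, 1, CECZ)
  ε-move, top C: go to q4, push CC → (q4, 1, CCECZ)
  read 1, top C: go to q1, push C → (q1, ε, CCECZ)
All input consumed in state q1 with stack CCECZ.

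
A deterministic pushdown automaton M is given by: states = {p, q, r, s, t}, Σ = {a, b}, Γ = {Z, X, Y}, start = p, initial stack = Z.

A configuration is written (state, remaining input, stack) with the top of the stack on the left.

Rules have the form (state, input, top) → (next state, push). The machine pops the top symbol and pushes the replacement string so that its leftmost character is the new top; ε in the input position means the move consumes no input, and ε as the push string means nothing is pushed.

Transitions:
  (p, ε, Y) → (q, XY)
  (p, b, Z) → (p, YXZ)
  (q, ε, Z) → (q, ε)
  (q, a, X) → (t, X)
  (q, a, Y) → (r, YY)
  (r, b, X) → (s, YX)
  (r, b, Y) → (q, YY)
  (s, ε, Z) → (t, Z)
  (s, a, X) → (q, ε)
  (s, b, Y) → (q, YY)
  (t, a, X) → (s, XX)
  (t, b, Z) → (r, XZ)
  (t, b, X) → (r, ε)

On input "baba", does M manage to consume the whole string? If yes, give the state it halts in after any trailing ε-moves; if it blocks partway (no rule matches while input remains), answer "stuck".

(p, baba, Z) ⊢ (p, aba, YXZ) ⊢ (q, aba, XYXZ) ⊢ (t, ba, XYXZ) ⊢ (r, a, YXZ)
No transition for (r, a, top Y); M blocks with input a remaining.

stuck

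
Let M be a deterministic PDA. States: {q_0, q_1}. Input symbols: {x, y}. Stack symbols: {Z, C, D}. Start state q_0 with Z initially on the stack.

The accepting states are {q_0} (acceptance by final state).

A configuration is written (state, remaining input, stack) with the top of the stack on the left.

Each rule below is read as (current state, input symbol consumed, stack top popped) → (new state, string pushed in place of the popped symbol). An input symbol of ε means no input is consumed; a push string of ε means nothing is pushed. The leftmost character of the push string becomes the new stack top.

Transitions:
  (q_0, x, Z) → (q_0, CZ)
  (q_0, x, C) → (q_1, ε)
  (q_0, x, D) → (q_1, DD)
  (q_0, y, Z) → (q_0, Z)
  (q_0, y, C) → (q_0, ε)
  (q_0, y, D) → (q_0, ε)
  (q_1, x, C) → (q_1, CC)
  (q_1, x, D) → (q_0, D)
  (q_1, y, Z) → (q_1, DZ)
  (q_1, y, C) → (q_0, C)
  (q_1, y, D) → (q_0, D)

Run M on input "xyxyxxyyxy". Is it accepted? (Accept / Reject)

Accept

(q_0, xyxyxxyyxy, Z) ⊢ (q_0, yxyxxyyxy, CZ) ⊢ (q_0, xyxxyyxy, Z) ⊢ (q_0, yxxyyxy, CZ) ⊢ (q_0, xxyyxy, Z) ⊢ (q_0, xyyxy, CZ) ⊢ (q_1, yyxy, Z) ⊢ (q_1, yxy, DZ) ⊢ (q_0, xy, DZ) ⊢ (q_1, y, DDZ) ⊢ (q_0, ε, DDZ)
All input consumed; state q_0 ∈ F.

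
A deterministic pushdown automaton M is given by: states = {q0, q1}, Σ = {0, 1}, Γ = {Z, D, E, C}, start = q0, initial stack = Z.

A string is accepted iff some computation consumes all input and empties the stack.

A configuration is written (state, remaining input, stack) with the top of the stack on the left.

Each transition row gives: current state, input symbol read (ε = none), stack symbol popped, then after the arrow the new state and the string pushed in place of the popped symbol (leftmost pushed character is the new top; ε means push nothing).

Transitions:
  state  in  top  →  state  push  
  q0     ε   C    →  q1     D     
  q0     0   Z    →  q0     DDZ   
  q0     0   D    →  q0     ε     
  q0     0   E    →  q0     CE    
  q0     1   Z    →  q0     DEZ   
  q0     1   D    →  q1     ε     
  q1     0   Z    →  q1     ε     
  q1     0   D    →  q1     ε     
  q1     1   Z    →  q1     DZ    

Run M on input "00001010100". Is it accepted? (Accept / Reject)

Accept

(q0, 00001010100, Z)
  read 0, top Z: go to q0, push DDZ → (q0, 0001010100, DDZ)
  read 0, top D: go to q0, push ε → (q0, 001010100, DZ)
  read 0, top D: go to q0, push ε → (q0, 01010100, Z)
  read 0, top Z: go to q0, push DDZ → (q0, 1010100, DDZ)
  read 1, top D: go to q1, push ε → (q1, 010100, DZ)
  read 0, top D: go to q1, push ε → (q1, 10100, Z)
  read 1, top Z: go to q1, push DZ → (q1, 0100, DZ)
  read 0, top D: go to q1, push ε → (q1, 100, Z)
  read 1, top Z: go to q1, push DZ → (q1, 00, DZ)
  read 0, top D: go to q1, push ε → (q1, 0, Z)
  read 0, top Z: go to q1, push ε → (q1, ε, ε)
All input consumed and the stack is empty.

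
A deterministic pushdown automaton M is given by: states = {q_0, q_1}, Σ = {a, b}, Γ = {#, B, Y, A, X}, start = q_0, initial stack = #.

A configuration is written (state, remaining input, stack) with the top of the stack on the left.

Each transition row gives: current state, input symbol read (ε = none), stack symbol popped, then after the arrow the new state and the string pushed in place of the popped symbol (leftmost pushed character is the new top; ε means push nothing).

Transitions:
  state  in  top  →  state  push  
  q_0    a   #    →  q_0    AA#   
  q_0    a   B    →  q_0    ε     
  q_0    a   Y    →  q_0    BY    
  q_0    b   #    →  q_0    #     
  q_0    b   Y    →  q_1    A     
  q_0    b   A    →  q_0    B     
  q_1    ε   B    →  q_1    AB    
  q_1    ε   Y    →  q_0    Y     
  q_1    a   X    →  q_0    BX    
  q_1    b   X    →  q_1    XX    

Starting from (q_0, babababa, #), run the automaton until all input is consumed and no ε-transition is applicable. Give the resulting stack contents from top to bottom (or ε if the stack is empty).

AA#

(q_0, babababa, #) ⊢ (q_0, abababa, #) ⊢ (q_0, bababa, AA#) ⊢ (q_0, ababa, BA#) ⊢ (q_0, baba, A#) ⊢ (q_0, aba, B#) ⊢ (q_0, ba, #) ⊢ (q_0, a, #) ⊢ (q_0, ε, AA#)
All input consumed in state q_0 with stack AA#.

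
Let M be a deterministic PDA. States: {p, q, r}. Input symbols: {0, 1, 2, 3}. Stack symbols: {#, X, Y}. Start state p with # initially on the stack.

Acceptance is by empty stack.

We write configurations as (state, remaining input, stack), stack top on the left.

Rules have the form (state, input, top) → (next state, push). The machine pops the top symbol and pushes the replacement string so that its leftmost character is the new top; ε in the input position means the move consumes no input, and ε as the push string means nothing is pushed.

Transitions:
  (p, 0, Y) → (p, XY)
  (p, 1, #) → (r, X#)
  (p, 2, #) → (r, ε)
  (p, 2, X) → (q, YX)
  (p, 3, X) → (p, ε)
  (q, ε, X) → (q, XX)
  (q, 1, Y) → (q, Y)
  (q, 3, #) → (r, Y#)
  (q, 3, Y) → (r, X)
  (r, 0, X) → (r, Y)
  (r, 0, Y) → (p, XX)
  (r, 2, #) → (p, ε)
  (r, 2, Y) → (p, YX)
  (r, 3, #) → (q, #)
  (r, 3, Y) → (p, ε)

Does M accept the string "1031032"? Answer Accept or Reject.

Accept

(p, 1031032, #)
  read 1, top #: go to r, push X# → (r, 031032, X#)
  read 0, top X: go to r, push Y → (r, 31032, Y#)
  read 3, top Y: go to p, push ε → (p, 1032, #)
  read 1, top #: go to r, push X# → (r, 032, X#)
  read 0, top X: go to r, push Y → (r, 32, Y#)
  read 3, top Y: go to p, push ε → (p, 2, #)
  read 2, top #: go to r, push ε → (r, ε, ε)
All input consumed and the stack is empty.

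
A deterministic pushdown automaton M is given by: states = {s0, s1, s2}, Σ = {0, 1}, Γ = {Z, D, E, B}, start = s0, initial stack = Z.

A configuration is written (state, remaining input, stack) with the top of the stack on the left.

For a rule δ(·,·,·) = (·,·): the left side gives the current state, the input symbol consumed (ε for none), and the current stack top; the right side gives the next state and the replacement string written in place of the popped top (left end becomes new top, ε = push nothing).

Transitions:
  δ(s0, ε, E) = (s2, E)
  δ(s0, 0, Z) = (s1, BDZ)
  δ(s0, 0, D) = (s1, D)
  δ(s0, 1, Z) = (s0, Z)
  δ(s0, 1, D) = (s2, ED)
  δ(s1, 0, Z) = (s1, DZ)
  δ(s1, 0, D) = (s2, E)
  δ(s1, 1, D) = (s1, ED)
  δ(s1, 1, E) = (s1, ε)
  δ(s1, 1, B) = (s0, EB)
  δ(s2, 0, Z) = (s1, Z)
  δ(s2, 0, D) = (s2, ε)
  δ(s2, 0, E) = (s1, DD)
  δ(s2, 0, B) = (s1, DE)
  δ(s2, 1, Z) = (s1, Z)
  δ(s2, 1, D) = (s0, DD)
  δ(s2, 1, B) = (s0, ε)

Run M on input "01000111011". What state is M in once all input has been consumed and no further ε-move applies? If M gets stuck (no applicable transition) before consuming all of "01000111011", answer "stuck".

stuck

(s0, 01000111011, Z)
  read 0, top Z: go to s1, push BDZ → (s1, 1000111011, BDZ)
  read 1, top B: go to s0, push EB → (s0, 000111011, EBDZ)
  ε-move, top E: go to s2, push E → (s2, 000111011, EBDZ)
  read 0, top E: go to s1, push DD → (s1, 00111011, DDBDZ)
  read 0, top D: go to s2, push E → (s2, 0111011, EDBDZ)
  read 0, top E: go to s1, push DD → (s1, 111011, DDDBDZ)
  read 1, top D: go to s1, push ED → (s1, 11011, EDDDBDZ)
  read 1, top E: go to s1, push ε → (s1, 1011, DDDBDZ)
  read 1, top D: go to s1, push ED → (s1, 011, EDDDBDZ)
No transition for (s1, 0, top E); M blocks with input 011 remaining.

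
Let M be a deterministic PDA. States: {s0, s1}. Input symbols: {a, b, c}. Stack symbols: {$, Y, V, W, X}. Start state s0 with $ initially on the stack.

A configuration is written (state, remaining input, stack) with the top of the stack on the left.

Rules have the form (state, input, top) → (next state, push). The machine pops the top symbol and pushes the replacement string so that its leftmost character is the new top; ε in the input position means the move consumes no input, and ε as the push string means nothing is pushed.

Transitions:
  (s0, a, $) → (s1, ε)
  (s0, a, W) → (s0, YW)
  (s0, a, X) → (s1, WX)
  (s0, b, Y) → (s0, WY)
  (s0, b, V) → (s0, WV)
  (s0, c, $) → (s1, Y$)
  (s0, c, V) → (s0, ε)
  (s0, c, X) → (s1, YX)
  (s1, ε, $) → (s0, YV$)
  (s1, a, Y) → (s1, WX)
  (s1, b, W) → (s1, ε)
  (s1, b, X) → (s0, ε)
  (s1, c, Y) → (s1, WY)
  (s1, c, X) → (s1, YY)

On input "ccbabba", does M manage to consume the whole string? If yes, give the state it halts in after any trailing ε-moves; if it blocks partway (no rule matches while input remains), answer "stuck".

(s0, ccbabba, $)
  read c, top $: go to s1, push Y$ → (s1, cbabba, Y$)
  read c, top Y: go to s1, push WY → (s1, babba, WY$)
  read b, top W: go to s1, push ε → (s1, abba, Y$)
  read a, top Y: go to s1, push WX → (s1, bba, WX$)
  read b, top W: go to s1, push ε → (s1, ba, X$)
  read b, top X: go to s0, push ε → (s0, a, $)
  read a, top $: go to s1, push ε → (s1, ε, ε)
All input consumed; M is in state s1.

s1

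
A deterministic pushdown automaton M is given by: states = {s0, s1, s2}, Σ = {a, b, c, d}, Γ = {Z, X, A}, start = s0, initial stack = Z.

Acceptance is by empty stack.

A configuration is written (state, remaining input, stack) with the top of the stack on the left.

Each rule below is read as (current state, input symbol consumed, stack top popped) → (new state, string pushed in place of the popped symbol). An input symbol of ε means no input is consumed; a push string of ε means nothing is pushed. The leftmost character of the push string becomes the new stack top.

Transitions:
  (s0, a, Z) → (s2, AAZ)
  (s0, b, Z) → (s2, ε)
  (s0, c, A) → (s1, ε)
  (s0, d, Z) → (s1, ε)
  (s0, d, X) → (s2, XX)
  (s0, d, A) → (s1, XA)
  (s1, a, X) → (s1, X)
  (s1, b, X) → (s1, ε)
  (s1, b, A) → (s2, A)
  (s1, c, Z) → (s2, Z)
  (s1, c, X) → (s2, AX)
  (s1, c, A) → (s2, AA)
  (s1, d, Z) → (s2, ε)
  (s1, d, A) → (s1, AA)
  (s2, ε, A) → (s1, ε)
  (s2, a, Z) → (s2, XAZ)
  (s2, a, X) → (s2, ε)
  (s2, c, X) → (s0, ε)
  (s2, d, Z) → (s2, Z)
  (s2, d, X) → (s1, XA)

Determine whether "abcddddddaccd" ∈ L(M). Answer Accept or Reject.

Accept

(s0, abcddddddaccd, Z)
  read a, top Z: go to s2, push AAZ → (s2, bcddddddaccd, AAZ)
  ε-move, top A: go to s1, push ε → (s1, bcddddddaccd, AZ)
  read b, top A: go to s2, push A → (s2, cddddddaccd, AZ)
  ε-move, top A: go to s1, push ε → (s1, cddddddaccd, Z)
  read c, top Z: go to s2, push Z → (s2, ddddddaccd, Z)
  read d, top Z: go to s2, push Z → (s2, dddddaccd, Z)
  read d, top Z: go to s2, push Z → (s2, ddddaccd, Z)
  read d, top Z: go to s2, push Z → (s2, dddaccd, Z)
  read d, top Z: go to s2, push Z → (s2, ddaccd, Z)
  read d, top Z: go to s2, push Z → (s2, daccd, Z)
  read d, top Z: go to s2, push Z → (s2, accd, Z)
  read a, top Z: go to s2, push XAZ → (s2, ccd, XAZ)
  read c, top X: go to s0, push ε → (s0, cd, AZ)
  read c, top A: go to s1, push ε → (s1, d, Z)
  read d, top Z: go to s2, push ε → (s2, ε, ε)
All input consumed and the stack is empty.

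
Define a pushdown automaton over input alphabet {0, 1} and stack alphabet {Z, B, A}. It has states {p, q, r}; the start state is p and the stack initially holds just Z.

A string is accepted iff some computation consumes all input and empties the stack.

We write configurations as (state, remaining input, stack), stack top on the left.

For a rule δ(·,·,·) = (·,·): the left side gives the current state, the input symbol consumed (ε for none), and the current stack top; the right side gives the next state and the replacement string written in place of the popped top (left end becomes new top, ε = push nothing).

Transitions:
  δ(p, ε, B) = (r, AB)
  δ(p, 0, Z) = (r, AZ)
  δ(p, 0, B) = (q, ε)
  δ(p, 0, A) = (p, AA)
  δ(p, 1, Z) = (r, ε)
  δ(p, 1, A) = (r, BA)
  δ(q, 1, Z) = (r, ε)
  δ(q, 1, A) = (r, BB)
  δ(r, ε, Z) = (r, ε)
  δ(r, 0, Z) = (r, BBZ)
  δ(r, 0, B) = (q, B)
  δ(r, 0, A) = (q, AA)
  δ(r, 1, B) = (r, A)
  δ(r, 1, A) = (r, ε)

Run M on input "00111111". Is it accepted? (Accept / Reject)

One accepting computation: (p, 00111111, Z) ⊢ (r, 0111111, AZ) ⊢ (q, 111111, AAZ) ⊢ (r, 11111, BBAZ) ⊢ (r, 1111, ABAZ) ⊢ (r, 111, BAZ) ⊢ (r, 11, AAZ) ⊢ (r, 1, AZ) ⊢ (r, ε, Z) ⊢ (r, ε, ε)
All input consumed and the stack is empty.

Accept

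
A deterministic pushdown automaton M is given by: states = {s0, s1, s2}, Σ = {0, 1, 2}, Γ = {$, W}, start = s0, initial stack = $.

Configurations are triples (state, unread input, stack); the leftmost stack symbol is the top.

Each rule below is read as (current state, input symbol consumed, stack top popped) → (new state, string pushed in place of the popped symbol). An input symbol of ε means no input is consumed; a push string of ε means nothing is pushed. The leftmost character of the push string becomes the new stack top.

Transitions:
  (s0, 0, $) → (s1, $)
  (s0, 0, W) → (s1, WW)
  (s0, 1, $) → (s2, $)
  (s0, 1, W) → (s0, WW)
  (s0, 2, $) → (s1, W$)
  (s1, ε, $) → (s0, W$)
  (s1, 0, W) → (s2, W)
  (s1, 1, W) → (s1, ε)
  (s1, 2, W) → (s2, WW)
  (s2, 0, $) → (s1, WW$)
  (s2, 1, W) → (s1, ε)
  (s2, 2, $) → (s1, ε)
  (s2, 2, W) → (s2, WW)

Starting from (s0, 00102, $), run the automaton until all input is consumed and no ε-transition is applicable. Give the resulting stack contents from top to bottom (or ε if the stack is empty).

(s0, 00102, $) ⊢ (s1, 0102, $) ⊢ (s0, 0102, W$) ⊢ (s1, 102, WW$) ⊢ (s1, 02, W$) ⊢ (s2, 2, W$) ⊢ (s2, ε, WW$)
All input consumed in state s2 with stack WW$.

WW$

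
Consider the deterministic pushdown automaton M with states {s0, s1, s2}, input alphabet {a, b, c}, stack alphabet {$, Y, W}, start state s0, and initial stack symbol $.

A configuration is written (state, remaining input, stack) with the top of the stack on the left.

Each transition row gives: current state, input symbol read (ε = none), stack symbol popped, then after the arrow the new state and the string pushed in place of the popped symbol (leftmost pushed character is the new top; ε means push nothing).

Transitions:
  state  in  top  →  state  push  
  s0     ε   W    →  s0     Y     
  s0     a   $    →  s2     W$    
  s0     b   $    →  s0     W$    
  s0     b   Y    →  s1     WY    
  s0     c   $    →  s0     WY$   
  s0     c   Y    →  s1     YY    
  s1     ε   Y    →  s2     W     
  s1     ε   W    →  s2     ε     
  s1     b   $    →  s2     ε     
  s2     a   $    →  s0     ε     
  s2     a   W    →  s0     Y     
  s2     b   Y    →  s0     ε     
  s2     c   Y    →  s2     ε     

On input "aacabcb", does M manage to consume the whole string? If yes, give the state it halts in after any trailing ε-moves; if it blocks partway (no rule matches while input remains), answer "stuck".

(s0, aacabcb, $) ⊢ (s2, acabcb, W$) ⊢ (s0, cabcb, Y$) ⊢ (s1, abcb, YY$) ⊢ (s2, abcb, WY$) ⊢ (s0, bcb, YY$) ⊢ (s1, cb, WYY$) ⊢ (s2, cb, YY$) ⊢ (s2, b, Y$) ⊢ (s0, ε, $)
All input consumed; M is in state s0.

s0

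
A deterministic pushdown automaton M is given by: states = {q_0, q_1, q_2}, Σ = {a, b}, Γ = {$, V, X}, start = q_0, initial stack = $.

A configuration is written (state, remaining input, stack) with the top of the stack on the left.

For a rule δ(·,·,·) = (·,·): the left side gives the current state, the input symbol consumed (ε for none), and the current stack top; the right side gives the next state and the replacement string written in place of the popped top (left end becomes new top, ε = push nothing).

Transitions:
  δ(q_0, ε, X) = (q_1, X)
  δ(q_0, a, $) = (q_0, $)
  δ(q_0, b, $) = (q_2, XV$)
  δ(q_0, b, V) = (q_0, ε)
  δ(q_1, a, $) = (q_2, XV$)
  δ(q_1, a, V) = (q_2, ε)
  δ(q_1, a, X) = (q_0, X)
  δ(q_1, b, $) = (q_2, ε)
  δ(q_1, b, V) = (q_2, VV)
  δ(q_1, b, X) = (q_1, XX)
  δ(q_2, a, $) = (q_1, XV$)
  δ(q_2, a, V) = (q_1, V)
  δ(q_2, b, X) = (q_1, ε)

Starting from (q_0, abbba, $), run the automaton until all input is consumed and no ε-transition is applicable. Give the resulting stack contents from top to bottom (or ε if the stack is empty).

(q_0, abbba, $)
  read a, top $: go to q_0, push $ → (q_0, bbba, $)
  read b, top $: go to q_2, push XV$ → (q_2, bba, XV$)
  read b, top X: go to q_1, push ε → (q_1, ba, V$)
  read b, top V: go to q_2, push VV → (q_2, a, VV$)
  read a, top V: go to q_1, push V → (q_1, ε, VV$)
All input consumed in state q_1 with stack VV$.

VV$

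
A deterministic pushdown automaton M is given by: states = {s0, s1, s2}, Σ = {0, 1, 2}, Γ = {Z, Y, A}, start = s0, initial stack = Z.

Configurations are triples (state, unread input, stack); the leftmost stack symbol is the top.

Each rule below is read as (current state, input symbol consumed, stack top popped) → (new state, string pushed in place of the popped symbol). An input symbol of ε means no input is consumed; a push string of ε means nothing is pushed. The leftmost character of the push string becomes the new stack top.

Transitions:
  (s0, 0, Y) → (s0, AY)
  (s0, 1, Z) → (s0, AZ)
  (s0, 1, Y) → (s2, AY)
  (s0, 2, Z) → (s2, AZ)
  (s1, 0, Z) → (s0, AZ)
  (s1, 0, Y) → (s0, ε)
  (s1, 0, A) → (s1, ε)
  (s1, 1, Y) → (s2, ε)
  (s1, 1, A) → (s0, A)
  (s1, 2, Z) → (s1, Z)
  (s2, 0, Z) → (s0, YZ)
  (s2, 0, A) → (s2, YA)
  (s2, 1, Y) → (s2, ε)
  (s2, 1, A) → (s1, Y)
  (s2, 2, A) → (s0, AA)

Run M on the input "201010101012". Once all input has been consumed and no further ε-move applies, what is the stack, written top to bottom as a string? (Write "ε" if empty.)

(s0, 201010101012, Z) ⊢ (s2, 01010101012, AZ) ⊢ (s2, 1010101012, YAZ) ⊢ (s2, 010101012, AZ) ⊢ (s2, 10101012, YAZ) ⊢ (s2, 0101012, AZ) ⊢ (s2, 101012, YAZ) ⊢ (s2, 01012, AZ) ⊢ (s2, 1012, YAZ) ⊢ (s2, 012, AZ) ⊢ (s2, 12, YAZ) ⊢ (s2, 2, AZ) ⊢ (s0, ε, AAZ)
All input consumed in state s0 with stack AAZ.

AAZ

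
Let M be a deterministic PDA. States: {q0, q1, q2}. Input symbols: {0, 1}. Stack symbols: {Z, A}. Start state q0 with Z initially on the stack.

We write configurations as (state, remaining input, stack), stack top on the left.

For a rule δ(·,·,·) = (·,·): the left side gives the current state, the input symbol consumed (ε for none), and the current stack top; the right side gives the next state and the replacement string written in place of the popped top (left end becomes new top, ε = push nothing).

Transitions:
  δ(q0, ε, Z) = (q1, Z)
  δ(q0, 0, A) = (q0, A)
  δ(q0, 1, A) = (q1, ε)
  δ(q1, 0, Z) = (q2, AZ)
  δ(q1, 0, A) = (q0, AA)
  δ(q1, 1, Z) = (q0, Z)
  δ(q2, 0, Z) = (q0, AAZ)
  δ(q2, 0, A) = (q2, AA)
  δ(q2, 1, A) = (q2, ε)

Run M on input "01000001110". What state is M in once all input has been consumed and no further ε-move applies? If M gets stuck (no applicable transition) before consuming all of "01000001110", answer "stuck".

(q0, 01000001110, Z)
  ε-move, top Z: go to q1, push Z → (q1, 01000001110, Z)
  read 0, top Z: go to q2, push AZ → (q2, 1000001110, AZ)
  read 1, top A: go to q2, push ε → (q2, 000001110, Z)
  read 0, top Z: go to q0, push AAZ → (q0, 00001110, AAZ)
  read 0, top A: go to q0, push A → (q0, 0001110, AAZ)
  read 0, top A: go to q0, push A → (q0, 001110, AAZ)
  read 0, top A: go to q0, push A → (q0, 01110, AAZ)
  read 0, top A: go to q0, push A → (q0, 1110, AAZ)
  read 1, top A: go to q1, push ε → (q1, 110, AZ)
No transition for (q1, 1, top A); M blocks with input 110 remaining.

stuck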